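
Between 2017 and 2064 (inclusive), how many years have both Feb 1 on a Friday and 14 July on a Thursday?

0

Check each year's weekday for Feb 1 and 14 July:
  2017: Wed/Fri  2018: Thu/Sat  2019: Fri/Sun  2020: Sat/Tue  2021: Mon/Wed  2022: Tue/Thu  2023: Wed/Fri  2024: Thu/Sun  2025: Sat/Mon  2026: Sun/Tue  2027: Mon/Wed  2028: Tue/Fri  2029: Thu/Sat  2030: Fri/Sun  …(20 more)…  2051: Wed/Fri  2052: Thu/Sun  2053: Sat/Mon  2054: Sun/Tue  2055: Mon/Wed  2056: Tue/Fri  2057: Thu/Sat  2058: Fri/Sun  2059: Sat/Mon  2060: Sun/Wed  2061: Tue/Thu  2062: Wed/Fri  2063: Thu/Sat  2064: Fri/Mon
Both conditions hold in: no year — 0.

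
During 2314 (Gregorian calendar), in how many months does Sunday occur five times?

A month of length L has five Sundays iff its first Sunday is on day ≤ L−28 (so day 1–3 in a 31-day month, 1–2 in a 30-day month, day 1 in a leap February).
Checking each month of 2314: Jan starts Thu (31d); Feb starts Sun (28d); Mar starts Sun (31d) ✓; Apr starts Wed (30d); May starts Fri (31d) ✓; Jun starts Mon (30d); Jul starts Wed (31d); Aug starts Sat (31d) ✓; Sep starts Tue (30d); Oct starts Thu (31d); Nov starts Sun (30d) ✓; Dec starts Tue (31d).
Five-Sunday months: March, May, August, November → 4.

4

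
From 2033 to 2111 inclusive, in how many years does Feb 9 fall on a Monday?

12

Track Feb 9's weekday year by year (advancing +1, or +2 across a Feb 29):
  2033: Wed  2034: Thu (+1)  2035: Fri (+1)  2036: Sat (+1)  2037: Mon (+2) ✓
  2038: Tue (+1)  2039: Wed (+1)  2040: Thu (+1)  2041: Sat (+2)  2042: Sun (+1)
  2043: Mon (+1) ✓  2044: Tue (+1)  2045: Thu (+2)  2046: Fri (+1)  … (51 more years) …
  2098: Sun (+1)  2099: Mon (+1) ✓  2100: Tue (+1)  2101: Wed (+1)  2102: Thu (+1)
  2103: Fri (+1)  2104: Sat (+1)  2105: Mon (+2) ✓  2106: Tue (+1)  2107: Wed (+1)
  2108: Thu (+1)  2109: Sat (+2)  2110: Sun (+1)  2111: Mon (+1) ✓
Monday years: 2037, 2043, 2054, 2060, 2065, 2071, 2082, 2088, 2093, 2099, 2105, 2111 — 12 in total.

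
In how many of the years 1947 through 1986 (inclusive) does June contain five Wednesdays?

June has 30 days; it has five Wednesdays when Wednesday falls among the first (month-length − 28) days — i.e. when June 1 is one of Wednesday/Tuesday.
June 1 by year: 1947:Sun 1948:Tue✓ 1949:Wed✓ 1950:Thu 1951:Fri 1952:Sun 1953:Mon 1954:Tue✓ 1955:Wed✓ 1956:Fri 1957:Sat 1958:Sun 1959:Mon 1960:Wed✓ 1961:Thu …(10 more)… 1972:Thu 1973:Fri 1974:Sat 1975:Sun 1976:Tue✓ 1977:Wed✓ 1978:Thu 1979:Fri 1980:Sun 1981:Mon 1982:Tue✓ 1983:Wed✓ 1984:Fri 1985:Sat 1986:Sun
Years with five Wednesdays: 1948, 1949, 1954, 1955, 1960, 1965, 1966, 1971, 1976, 1977, 1982, 1983 → 12.

12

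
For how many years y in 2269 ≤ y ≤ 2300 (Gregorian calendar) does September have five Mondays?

September has 30 days; it has five Mondays when Monday falls among the first (month-length − 28) days — i.e. when September 1 is one of Monday/Sunday.
September 1 by year: 2269:Wed 2270:Thu 2271:Fri 2272:Sun✓ 2273:Mon✓ 2274:Tue 2275:Wed 2276:Fri 2277:Sat 2278:Sun✓ 2279:Mon✓ 2280:Wed 2281:Thu 2282:Fri 2283:Sat 2284:Mon✓ 2285:Tue 2286:Wed 2287:Thu 2288:Sat 2289:Sun✓ 2290:Mon✓ 2291:Tue 2292:Thu 2293:Fri 2294:Sat 2295:Sun✓ 2296:Tue 2297:Wed 2298:Thu 2299:Fri 2300:Sat
Years with five Mondays: 2272, 2273, 2278, 2279, 2284, 2289, 2290, 2295 → 8.

8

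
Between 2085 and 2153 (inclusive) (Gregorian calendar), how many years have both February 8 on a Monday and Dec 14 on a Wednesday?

Check each year's weekday for February 8 and Dec 14:
  2085: Thu/Fri  2086: Fri/Sat  2087: Sat/Sun  2088: Sun/Tue  2089: Tue/Wed  2090: Wed/Thu  2091: Thu/Fri  2092: Fri/Sun  2093: Sun/Mon  2094: Mon/Tue  2095: Tue/Wed  2096: Wed/Fri  2097: Fri/Sat  2098: Sat/Sun  …(41 more)…  2140: Mon/Wed ✓  2141: Wed/Thu  2142: Thu/Fri  2143: Fri/Sat  2144: Sat/Mon  2145: Mon/Tue  2146: Tue/Wed  2147: Wed/Thu  2148: Thu/Sat  2149: Sat/Sun  2150: Sun/Mon  2151: Mon/Tue  2152: Tue/Thu  2153: Thu/Fri
Both conditions hold in: 2112, 2140 — 2.

2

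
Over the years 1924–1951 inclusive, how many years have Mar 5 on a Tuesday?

4

Track Mar 5's weekday year by year (advancing +1, or +2 across a Feb 29):
  1924: Wed  1925: Thu (+1)  1926: Fri (+1)  1927: Sat (+1)  1928: Mon (+2)
  1929: Tue (+1) ✓  1930: Wed (+1)  1931: Thu (+1)  1932: Sat (+2)  1933: Sun (+1)
  1934: Mon (+1)  1935: Tue (+1) ✓  1936: Thu (+2)  1937: Fri (+1)  1938: Sat (+1)
  1939: Sun (+1)  1940: Tue (+2) ✓  1941: Wed (+1)  1942: Thu (+1)  1943: Fri (+1)
  1944: Sun (+2)  1945: Mon (+1)  1946: Tue (+1) ✓  1947: Wed (+1)  1948: Fri (+2)
  1949: Sat (+1)  1950: Sun (+1)  1951: Mon (+1)
Tuesday years: 1929, 1935, 1940, 1946 — 4 in total.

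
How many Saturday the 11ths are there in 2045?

3

Check the 11th of each month of 2045: Jan 11: Wed, Feb 11: Sat, Mar 11: Sat, Apr 11: Tue, May 11: Thu, Jun 11: Sun, Jul 11: Tue, Aug 11: Fri, Sep 11: Mon, Oct 11: Wed, Nov 11: Sat, Dec 11: Mon.
Saturday occurs in February, March, November — 3 months.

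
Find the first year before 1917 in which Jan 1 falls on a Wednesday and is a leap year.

1908

Jan 1 advances by 2 weekdays after a leap year and by 1 after a common year.
1917: Jan 1 is Monday.
1916: Saturday (leap)
1915: Friday
1914: Thursday
1913: Wednesday
1912: Monday (leap)
1911: Sunday
1910: Saturday
1909: Friday
1908: Wednesday (leap)
1908 begins on a Wednesday and is a leap year.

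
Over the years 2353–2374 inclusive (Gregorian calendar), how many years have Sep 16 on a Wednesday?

Track Sep 16's weekday year by year (advancing +1, or +2 across a Feb 29):
  2353: Wed ✓  2354: Thu (+1)  2355: Fri (+1)  2356: Sun (+2)  2357: Mon (+1)
  2358: Tue (+1)  2359: Wed (+1) ✓  2360: Fri (+2)  2361: Sat (+1)  2362: Sun (+1)
  2363: Mon (+1)  2364: Wed (+2) ✓  2365: Thu (+1)  2366: Fri (+1)  2367: Sat (+1)
  2368: Mon (+2)  2369: Tue (+1)  2370: Wed (+1) ✓  2371: Thu (+1)  2372: Sat (+2)
  2373: Sun (+1)  2374: Mon (+1)
Wednesday years: 2353, 2359, 2364, 2370 — 4 in total.

4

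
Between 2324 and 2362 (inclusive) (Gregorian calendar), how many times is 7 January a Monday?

6

Track 7 January's weekday year by year (advancing +1, or +2 across a Feb 29):
  2324: Mon ✓  2325: Wed (+2)  2326: Thu (+1)  2327: Fri (+1)  2328: Sat (+1)
  2329: Mon (+2) ✓  2330: Tue (+1)  2331: Wed (+1)  2332: Thu (+1)  2333: Sat (+2)
  2334: Sun (+1)  2335: Mon (+1) ✓  2336: Tue (+1)  2337: Thu (+2)  … (11 more years) …
  2349: Fri (+2)  2350: Sat (+1)  2351: Sun (+1)  2352: Mon (+1) ✓  2353: Wed (+2)
  2354: Thu (+1)  2355: Fri (+1)  2356: Sat (+1)  2357: Mon (+2) ✓  2358: Tue (+1)
  2359: Wed (+1)  2360: Thu (+1)  2361: Sat (+2)  2362: Sun (+1)
Monday years: 2324, 2329, 2335, 2346, 2352, 2357 — 6 in total.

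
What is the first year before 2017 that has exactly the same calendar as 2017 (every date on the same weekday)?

2006

Two years share a calendar iff Jan 1 falls on the same weekday and both are leap or both are common. 2017: Jan 1 is Sunday, common year.
2016: Jan 1 Friday, leap
2015: Jan 1 Thursday, common
2014: Jan 1 Wednesday, common
2013: Jan 1 Tuesday, common
2012: Jan 1 Sunday, leap
2011: Jan 1 Saturday, common
2010: Jan 1 Friday, common
2009: Jan 1 Thursday, common
2008: Jan 1 Tuesday, leap
2007: Jan 1 Monday, common
2006: Jan 1 Sunday, common
2006 matches on both conditions.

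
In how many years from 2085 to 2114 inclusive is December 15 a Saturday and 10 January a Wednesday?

Check each year's weekday for December 15 and 10 January:
  2085: Sat/Wed ✓  2086: Sun/Thu  2087: Mon/Fri  2088: Wed/Sat  2089: Thu/Mon  2090: Fri/Tue  2091: Sat/Wed ✓  2092: Mon/Thu  2093: Tue/Sat  2094: Wed/Sun  2095: Thu/Mon  2096: Sat/Tue  2097: Sun/Thu  2098: Mon/Fri  2099: Tue/Sat  2100: Wed/Sun  2101: Thu/Mon  2102: Fri/Tue  2103: Sat/Wed ✓  2104: Mon/Thu  2105: Tue/Sat  2106: Wed/Sun  2107: Thu/Mon  2108: Sat/Tue  2109: Sun/Thu  2110: Mon/Fri  2111: Tue/Sat  2112: Thu/Sun  2113: Fri/Tue  2114: Sat/Wed ✓
Both conditions hold in: 2085, 2091, 2103, 2114 — 4.

4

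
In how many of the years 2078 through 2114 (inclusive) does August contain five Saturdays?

August has 31 days; it has five Saturdays when Saturday falls among the first (month-length − 28) days — i.e. when August 1 is one of Saturday/Friday/Thursday.
August 1 by year: 2078:Mon 2079:Tue 2080:Thu✓ 2081:Fri✓ 2082:Sat✓ 2083:Sun 2084:Tue 2085:Wed 2086:Thu✓ 2087:Fri✓ 2088:Sun 2089:Mon 2090:Tue 2091:Wed 2092:Fri✓ …(7 more)… 2100:Sun 2101:Mon 2102:Tue 2103:Wed 2104:Fri✓ 2105:Sat✓ 2106:Sun 2107:Mon 2108:Wed 2109:Thu✓ 2110:Fri✓ 2111:Sat✓ 2112:Mon 2113:Tue 2114:Wed
Years with five Saturdays: 2080, 2081, 2082, 2086, 2087, 2092, 2093, 2097, 2098, 2099, 2104, 2105, 2109, 2110, 2111 → 15.

15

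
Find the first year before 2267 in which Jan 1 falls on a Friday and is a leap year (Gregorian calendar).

2264

Jan 1 advances by 2 weekdays after a leap year and by 1 after a common year.
2267: Jan 1 is Tuesday.
2266: Monday
2265: Sunday
2264: Friday (leap)
2264 begins on a Friday and is a leap year.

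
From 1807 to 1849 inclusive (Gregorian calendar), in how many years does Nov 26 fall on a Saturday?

Track Nov 26's weekday year by year (advancing +1, or +2 across a Feb 29):
  1807: Thu  1808: Sat (+2) ✓  1809: Sun (+1)  1810: Mon (+1)  1811: Tue (+1)
  1812: Thu (+2)  1813: Fri (+1)  1814: Sat (+1) ✓  1815: Sun (+1)  1816: Tue (+2)
  1817: Wed (+1)  1818: Thu (+1)  1819: Fri (+1)  1820: Sun (+2)  … (15 more years) …
  1836: Sat (+2) ✓  1837: Sun (+1)  1838: Mon (+1)  1839: Tue (+1)  1840: Thu (+2)
  1841: Fri (+1)  1842: Sat (+1) ✓  1843: Sun (+1)  1844: Tue (+2)  1845: Wed (+1)
  1846: Thu (+1)  1847: Fri (+1)  1848: Sun (+2)  1849: Mon (+1)
Saturday years: 1808, 1814, 1825, 1831, 1836, 1842 — 6 in total.

6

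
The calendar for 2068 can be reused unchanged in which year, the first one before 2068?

2040

Two years share a calendar iff Jan 1 falls on the same weekday and both are leap or both are common. 2068: Jan 1 is Sunday, leap year.
2067: Jan 1 Saturday, common
2066: Jan 1 Friday, common
2065: Jan 1 Thursday, common
2064: Jan 1 Tuesday, leap
2063: Jan 1 Monday, common
2062: Jan 1 Sunday, common
2061: Jan 1 Saturday, common
2060: Jan 1 Thursday, leap
2059: Jan 1 Wednesday, common
2058: Jan 1 Tuesday, common
2057: Jan 1 Monday, common
2056: Jan 1 Saturday, leap
2055: Jan 1 Friday, common
2054: Jan 1 Thursday, common
2053: Jan 1 Wednesday, common
2052: Jan 1 Monday, leap
2051: Jan 1 Sunday, common
2050: Jan 1 Saturday, common
2049: Jan 1 Friday, common
2048: Jan 1 Wednesday, leap
2047: Jan 1 Tuesday, common
2046: Jan 1 Monday, common
2045: Jan 1 Sunday, common
2044: Jan 1 Friday, leap
2043: Jan 1 Thursday, common
2042: Jan 1 Wednesday, common
2041: Jan 1 Tuesday, common
2040: Jan 1 Sunday, leap
2040 matches on both conditions.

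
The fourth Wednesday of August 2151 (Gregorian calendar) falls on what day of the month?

25

August 1, 2151 is a Sunday, so the first Wednesday is the 4th.
The fourth Wednesday is 4 + 21 = 25.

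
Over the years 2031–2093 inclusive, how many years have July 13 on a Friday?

9

Track July 13's weekday year by year (advancing +1, or +2 across a Feb 29):
  2031: Sun  2032: Tue (+2)  2033: Wed (+1)  2034: Thu (+1)  2035: Fri (+1) ✓
  2036: Sun (+2)  2037: Mon (+1)  2038: Tue (+1)  2039: Wed (+1)  2040: Fri (+2) ✓
  2041: Sat (+1)  2042: Sun (+1)  2043: Mon (+1)  2044: Wed (+2)  … (35 more years) …
  2080: Sat (+2)  2081: Sun (+1)  2082: Mon (+1)  2083: Tue (+1)  2084: Thu (+2)
  2085: Fri (+1) ✓  2086: Sat (+1)  2087: Sun (+1)  2088: Tue (+2)  2089: Wed (+1)
  2090: Thu (+1)  2091: Fri (+1) ✓  2092: Sun (+2)  2093: Mon (+1)
Friday years: 2035, 2040, 2046, 2057, 2063, 2068, 2074, 2085, 2091 — 9 in total.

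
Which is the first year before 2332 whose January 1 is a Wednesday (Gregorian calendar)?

Jan 1 advances by 2 weekdays after a leap year and by 1 after a common year.
2332: Jan 1 is Friday (leap).
2331: Thursday
2330: Wednesday
2330 begins on a Wednesday

2330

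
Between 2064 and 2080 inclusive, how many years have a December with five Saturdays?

7

December has 31 days; it has five Saturdays when Saturday falls among the first (month-length − 28) days — i.e. when December 1 is one of Saturday/Friday/Thursday.
December 1 by year: 2064:Mon 2065:Tue 2066:Wed 2067:Thu✓ 2068:Sat✓ 2069:Sun 2070:Mon 2071:Tue 2072:Thu✓ 2073:Fri✓ 2074:Sat✓ 2075:Sun 2076:Tue 2077:Wed 2078:Thu✓ 2079:Fri✓ 2080:Sun
Years with five Saturdays: 2067, 2068, 2072, 2073, 2074, 2078, 2079 → 7.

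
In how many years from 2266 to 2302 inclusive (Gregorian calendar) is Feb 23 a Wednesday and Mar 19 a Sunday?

Check each year's weekday for Feb 23 and Mar 19:
  2266: Fri/Mon  2267: Sat/Tue  2268: Sun/Thu  2269: Tue/Fri  2270: Wed/Sat  2271: Thu/Sun  2272: Fri/Tue  2273: Sun/Wed  2274: Mon/Thu  2275: Tue/Fri  2276: Wed/Sun ✓  2277: Fri/Mon  2278: Sat/Tue  2279: Sun/Wed  …(9 more)…  2289: Sat/Tue  2290: Sun/Wed  2291: Mon/Thu  2292: Tue/Sat  2293: Thu/Sun  2294: Fri/Mon  2295: Sat/Tue  2296: Sun/Thu  2297: Tue/Fri  2298: Wed/Sat  2299: Thu/Sun  2300: Fri/Mon  2301: Sat/Tue  2302: Sun/Wed
Both conditions hold in: 2276 — 1.

1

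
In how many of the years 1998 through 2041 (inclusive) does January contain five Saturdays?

20

January has 31 days; it has five Saturdays when Saturday falls among the first (month-length − 28) days — i.e. when January 1 is one of Saturday/Friday/Thursday.
January 1 by year: 1998:Thu✓ 1999:Fri✓ 2000:Sat✓ 2001:Mon 2002:Tue 2003:Wed 2004:Thu✓ 2005:Sat✓ 2006:Sun 2007:Mon 2008:Tue 2009:Thu✓ 2010:Fri✓ 2011:Sat✓ 2012:Sun …(14 more)… 2027:Fri✓ 2028:Sat✓ 2029:Mon 2030:Tue 2031:Wed 2032:Thu✓ 2033:Sat✓ 2034:Sun 2035:Mon 2036:Tue 2037:Thu✓ 2038:Fri✓ 2039:Sat✓ 2040:Sun 2041:Tue
Years with five Saturdays: 1998, 1999, 2000, 2004, 2005, 2009, 2010, 2011, 2015, 2016, 2021, 2022, 2026, 2027, 2028, 2032, 2033, 2037, 2038, 2039 → 20.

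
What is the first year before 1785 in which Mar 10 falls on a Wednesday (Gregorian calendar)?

From one year to the next, a fixed date's weekday advances by 1, or by 2 when a Feb 29 lies between the two dates.
1785: March 10 is Thursday.
1784: Wednesday (−1)
Mar 10 falls on a Wednesday in 1784.

1784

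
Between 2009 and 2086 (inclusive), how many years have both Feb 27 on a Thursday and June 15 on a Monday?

Check each year's weekday for Feb 27 and June 15:
  2009: Fri/Mon  2010: Sat/Tue  2011: Sun/Wed  2012: Mon/Fri  2013: Wed/Sat  2014: Thu/Sun  2015: Fri/Mon  2016: Sat/Wed  2017: Mon/Thu  2018: Tue/Fri  2019: Wed/Sat  2020: Thu/Mon ✓  2021: Sat/Tue  2022: Sun/Wed  …(50 more)…  2073: Mon/Thu  2074: Tue/Fri  2075: Wed/Sat  2076: Thu/Mon ✓  2077: Sat/Tue  2078: Sun/Wed  2079: Mon/Thu  2080: Tue/Sat  2081: Thu/Sun  2082: Fri/Mon  2083: Sat/Tue  2084: Sun/Thu  2085: Tue/Fri  2086: Wed/Sat
Both conditions hold in: 2020, 2048, 2076 — 3.

3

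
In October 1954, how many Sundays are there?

October 1954 has 31 days and begins on Friday.
The first Sunday is October 3.
Sundays fall on 3, 10, 17, 24, 31 — that's 5.

5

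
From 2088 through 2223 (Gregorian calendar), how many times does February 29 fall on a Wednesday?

6

Leap years in 2088–2223: 32 of them.
Feb 29 weekday advances by 5 (mod 7) from one leap year to the next four years later (or differs when a century non-leap intervenes).
Leap-day weekdays: 2088:Sun 2092:Fri 2096:Wed✓ 2104:Fri 2108:Wed✓ 2112:Mon 2116:Sat 2120:Thu 2124:Tue 2128:Sun 2132:Fri 2136:Wed✓ 2140:Mon …(6 more)… 2168:Mon 2172:Sat 2176:Thu 2180:Tue 2184:Sun 2188:Fri 2192:Wed✓ 2196:Mon 2204:Wed✓ 2208:Mon 2212:Sat 2216:Thu 2220:Tue
Wednesday: 2096, 2108, 2136, 2164, 2192, 2204 → 6.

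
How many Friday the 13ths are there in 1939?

2

Check the 13th of each month of 1939: Jan 13: Fri, Feb 13: Mon, Mar 13: Mon, Apr 13: Thu, May 13: Sat, Jun 13: Tue, Jul 13: Thu, Aug 13: Sun, Sep 13: Wed, Oct 13: Fri, Nov 13: Mon, Dec 13: Wed.
Friday occurs in January, October — 2 months.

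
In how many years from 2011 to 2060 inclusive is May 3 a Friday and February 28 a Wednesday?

Check each year's weekday for May 3 and February 28:
  2011: Tue/Mon  2012: Thu/Tue  2013: Fri/Thu  2014: Sat/Fri  2015: Sun/Sat  2016: Tue/Sun  2017: Wed/Tue  2018: Thu/Wed  2019: Fri/Thu  2020: Sun/Fri  2021: Mon/Sun  2022: Tue/Mon  2023: Wed/Tue  2024: Fri/Wed ✓  …(22 more)…  2047: Fri/Thu  2048: Sun/Fri  2049: Mon/Sun  2050: Tue/Mon  2051: Wed/Tue  2052: Fri/Wed ✓  2053: Sat/Fri  2054: Sun/Sat  2055: Mon/Sun  2056: Wed/Mon  2057: Thu/Wed  2058: Fri/Thu  2059: Sat/Fri  2060: Mon/Sat
Both conditions hold in: 2024, 2052 — 2.

2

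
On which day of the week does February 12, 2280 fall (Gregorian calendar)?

January 1, 2280 is a Thursday.
February 12 is day 43 of the year, i.e. 42 days after Jan 1.
42 mod 7 = 0, so advance 0 weekdays from Thursday: Thursday.

Thursday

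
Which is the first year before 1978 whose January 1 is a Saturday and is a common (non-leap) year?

1977

Jan 1 advances by 2 weekdays after a leap year and by 1 after a common year.
1978: Jan 1 is Sunday.
1977: Saturday
1977 begins on a Saturday and is a common year.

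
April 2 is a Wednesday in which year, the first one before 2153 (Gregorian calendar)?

From one year to the next, a fixed date's weekday advances by 1, or by 2 when a Feb 29 lies between the two dates.
2153: April 2 is Monday.
2152: Sunday (−1)
2151: Friday (−2)
2150: Thursday (−1)
2149: Wednesday (−1)
April 2 falls on a Wednesday in 2149.

2149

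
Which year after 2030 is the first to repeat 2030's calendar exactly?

2041

Two years share a calendar iff Jan 1 falls on the same weekday and both are leap or both are common. 2030: Jan 1 is Tuesday, common year.
2031: Jan 1 Wednesday, common
2032: Jan 1 Thursday, leap
2033: Jan 1 Saturday, common
2034: Jan 1 Sunday, common
2035: Jan 1 Monday, common
2036: Jan 1 Tuesday, leap
2037: Jan 1 Thursday, common
2038: Jan 1 Friday, common
2039: Jan 1 Saturday, common
2040: Jan 1 Sunday, leap
2041: Jan 1 Tuesday, common
2041 matches on both conditions.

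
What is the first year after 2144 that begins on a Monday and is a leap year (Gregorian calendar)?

Jan 1 advances by 2 weekdays after a leap year and by 1 after a common year.
2144: Jan 1 is Wednesday (leap).
2145: Friday
2146: Saturday
2147: Sunday
2148: Monday (leap)
2148 begins on a Monday and is a leap year.

2148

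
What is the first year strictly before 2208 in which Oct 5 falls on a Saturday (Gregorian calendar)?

2205

From one year to the next, a fixed date's weekday advances by 1, or by 2 when a Feb 29 lies between the two dates.
2208: October 5 is Wednesday.
2207: Monday (−2)
2206: Sunday (−1)
2205: Saturday (−1)
Oct 5 falls on a Saturday in 2205.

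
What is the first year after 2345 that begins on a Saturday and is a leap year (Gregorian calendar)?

Jan 1 advances by 2 weekdays after a leap year and by 1 after a common year.
2345: Jan 1 is Monday.
2346: Tuesday
2347: Wednesday
2348: Thursday (leap)
2349: Saturday
2350: Sunday
2351: Monday
2352: Tuesday (leap)
2353: Thursday
2354: Friday
2355: Saturday
2356: Sunday (leap)
2357: Tuesday
2358: Wednesday
2359: Thursday
2360: Friday (leap)
2361: Sunday
2362: Monday
2363: Tuesday
2364: Wednesday (leap)
2365: Friday
2366: Saturday
2367: Sunday
2368: Monday (leap)
2369: Wednesday
2370: Thursday
2371: Friday
2372: Saturday (leap)
2372 begins on a Saturday and is a leap year.

2372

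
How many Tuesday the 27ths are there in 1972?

1

Check the 27th of each month of 1972: Jan 27: Thu, Feb 27: Sun, Mar 27: Mon, Apr 27: Thu, May 27: Sat, Jun 27: Tue, Jul 27: Thu, Aug 27: Sun, Sep 27: Wed, Oct 27: Fri, Nov 27: Mon, Dec 27: Wed.
Tuesday occurs in June — 1 month.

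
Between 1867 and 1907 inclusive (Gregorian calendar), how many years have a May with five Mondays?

May has 31 days; it has five Mondays when Monday falls among the first (month-length − 28) days — i.e. when May 1 is one of Monday/Sunday/Saturday.
May 1 by year: 1867:Wed 1868:Fri 1869:Sat✓ 1870:Sun✓ 1871:Mon✓ 1872:Wed 1873:Thu 1874:Fri 1875:Sat✓ 1876:Mon✓ 1877:Tue 1878:Wed 1879:Thu 1880:Sat✓ 1881:Sun✓ …(11 more)… 1893:Mon✓ 1894:Tue 1895:Wed 1896:Fri 1897:Sat✓ 1898:Sun✓ 1899:Mon✓ 1900:Tue 1901:Wed 1902:Thu 1903:Fri 1904:Sun✓ 1905:Mon✓ 1906:Tue 1907:Wed
Years with five Mondays: 1869, 1870, 1871, 1875, 1876, 1880, 1881, 1882, 1886, 1887, 1892, 1893, 1897, 1898, 1899, 1904, 1905 → 17.

17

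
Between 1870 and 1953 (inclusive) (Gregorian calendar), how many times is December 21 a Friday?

12

Track December 21's weekday year by year (advancing +1, or +2 across a Feb 29):
  1870: Wed  1871: Thu (+1)  1872: Sat (+2)  1873: Sun (+1)  1874: Mon (+1)
  1875: Tue (+1)  1876: Thu (+2)  1877: Fri (+1) ✓  1878: Sat (+1)  1879: Sun (+1)
  1880: Tue (+2)  1881: Wed (+1)  1882: Thu (+1)  1883: Fri (+1) ✓  … (56 more years) …
  1940: Sat (+2)  1941: Sun (+1)  1942: Mon (+1)  1943: Tue (+1)  1944: Thu (+2)
  1945: Fri (+1) ✓  1946: Sat (+1)  1947: Sun (+1)  1948: Tue (+2)  1949: Wed (+1)
  1950: Thu (+1)  1951: Fri (+1) ✓  1952: Sun (+2)  1953: Mon (+1)
Friday years: 1877, 1883, 1888, 1894, 1900, 1906, 1917, 1923, 1928, 1934, 1945, 1951 — 12 in total.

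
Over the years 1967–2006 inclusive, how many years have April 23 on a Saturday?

Track April 23's weekday year by year (advancing +1, or +2 across a Feb 29):
  1967: Sun  1968: Tue (+2)  1969: Wed (+1)  1970: Thu (+1)  1971: Fri (+1)
  1972: Sun (+2)  1973: Mon (+1)  1974: Tue (+1)  1975: Wed (+1)  1976: Fri (+2)
  1977: Sat (+1) ✓  1978: Sun (+1)  1979: Mon (+1)  1980: Wed (+2)  … (12 more years) …
  1993: Fri (+1)  1994: Sat (+1) ✓  1995: Sun (+1)  1996: Tue (+2)  1997: Wed (+1)
  1998: Thu (+1)  1999: Fri (+1)  2000: Sun (+2)  2001: Mon (+1)  2002: Tue (+1)
  2003: Wed (+1)  2004: Fri (+2)  2005: Sat (+1) ✓  2006: Sun (+1)
Saturday years: 1977, 1983, 1988, 1994, 2005 — 5 in total.

5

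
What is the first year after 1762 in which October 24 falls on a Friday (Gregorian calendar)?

From one year to the next, a fixed date's weekday advances by 1, or by 2 when a Feb 29 lies between the two dates.
1762: October 24 is Sunday.
1763: Monday (+1)
1764: Wednesday (+2)
1765: Thursday (+1)
1766: Friday (+1)
October 24 falls on a Friday in 1766.

1766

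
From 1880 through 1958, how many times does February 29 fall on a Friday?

Leap years in 1880–1958: 19 of them.
Feb 29 weekday advances by 5 (mod 7) from one leap year to the next four years later (or differs when a century non-leap intervenes).
Leap-day weekdays: 1880:Sun 1884:Fri✓ 1888:Wed 1892:Mon 1896:Sat 1904:Mon 1908:Sat 1912:Thu 1916:Tue 1920:Sun 1924:Fri✓ 1928:Wed 1932:Mon 1936:Sat 1940:Thu 1944:Tue 1948:Sun 1952:Fri✓ 1956:Wed
Friday: 1884, 1924, 1952 → 3.

3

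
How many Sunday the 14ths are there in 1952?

Check the 14th of each month of 1952: Jan 14: Mon, Feb 14: Thu, Mar 14: Fri, Apr 14: Mon, May 14: Wed, Jun 14: Sat, Jul 14: Mon, Aug 14: Thu, Sep 14: Sun, Oct 14: Tue, Nov 14: Fri, Dec 14: Sun.
Sunday occurs in September, December — 2 months.

2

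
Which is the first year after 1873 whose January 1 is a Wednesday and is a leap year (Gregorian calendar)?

Jan 1 advances by 2 weekdays after a leap year and by 1 after a common year.
1873: Jan 1 is Wednesday.
1874: Thursday
1875: Friday
1876: Saturday (leap)
1877: Monday
1878: Tuesday
1879: Wednesday
1880: Thursday (leap)
1881: Saturday
1882: Sunday
1883: Monday
1884: Tuesday (leap)
1885: Thursday
1886: Friday
1887: Saturday
1888: Sunday (leap)
1889: Tuesday
1890: Wednesday
1891: Thursday
1892: Friday (leap)
1893: Sunday
1894: Monday
1895: Tuesday
1896: Wednesday (leap)
1896 begins on a Wednesday and is a leap year.

1896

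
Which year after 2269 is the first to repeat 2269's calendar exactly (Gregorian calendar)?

2275

Two years share a calendar iff Jan 1 falls on the same weekday and both are leap or both are common. 2269: Jan 1 is Friday, common year.
2270: Jan 1 Saturday, common
2271: Jan 1 Sunday, common
2272: Jan 1 Monday, leap
2273: Jan 1 Wednesday, common
2274: Jan 1 Thursday, common
2275: Jan 1 Friday, common
2275 matches on both conditions.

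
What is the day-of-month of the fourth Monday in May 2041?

May 1, 2041 is a Wednesday, so the first Monday is the 6th.
The fourth Monday is 6 + 21 = 27.

27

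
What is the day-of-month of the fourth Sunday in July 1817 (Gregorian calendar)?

July 1, 1817 is a Tuesday, so the first Sunday is the 6th.
The fourth Sunday is 6 + 21 = 27.

27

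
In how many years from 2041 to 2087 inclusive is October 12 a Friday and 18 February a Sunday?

Check each year's weekday for October 12 and 18 February:
  2041: Sat/Mon  2042: Sun/Tue  2043: Mon/Wed  2044: Wed/Thu  2045: Thu/Sat  2046: Fri/Sun ✓  2047: Sat/Mon  2048: Mon/Tue  2049: Tue/Thu  2050: Wed/Fri  2051: Thu/Sat  2052: Sat/Sun  2053: Sun/Tue  2054: Mon/Wed  …(19 more)…  2074: Fri/Sun ✓  2075: Sat/Mon  2076: Mon/Tue  2077: Tue/Thu  2078: Wed/Fri  2079: Thu/Sat  2080: Sat/Sun  2081: Sun/Tue  2082: Mon/Wed  2083: Tue/Thu  2084: Thu/Fri  2085: Fri/Sun ✓  2086: Sat/Mon  2087: Sun/Tue
Both conditions hold in: 2046, 2057, 2063, 2074, 2085 — 5.

5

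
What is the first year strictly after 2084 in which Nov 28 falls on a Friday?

2087

From one year to the next, a fixed date's weekday advances by 1, or by 2 when a Feb 29 lies between the two dates.
2084: November 28 is Tuesday.
2085: Wednesday (+1)
2086: Thursday (+1)
2087: Friday (+1)
Nov 28 falls on a Friday in 2087.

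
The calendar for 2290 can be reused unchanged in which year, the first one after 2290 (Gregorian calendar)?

Two years share a calendar iff Jan 1 falls on the same weekday and both are leap or both are common. 2290: Jan 1 is Wednesday, common year.
2291: Jan 1 Thursday, common
2292: Jan 1 Friday, leap
2293: Jan 1 Sunday, common
2294: Jan 1 Monday, common
2295: Jan 1 Tuesday, common
2296: Jan 1 Wednesday, leap
2297: Jan 1 Friday, common
2298: Jan 1 Saturday, common
2299: Jan 1 Sunday, common
2300: Jan 1 Monday, common
2301: Jan 1 Tuesday, common
2302: Jan 1 Wednesday, common
2302 matches on both conditions.

2302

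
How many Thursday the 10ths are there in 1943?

1

Check the 10th of each month of 1943: Jan 10: Sun, Feb 10: Wed, Mar 10: Wed, Apr 10: Sat, May 10: Mon, Jun 10: Thu, Jul 10: Sat, Aug 10: Tue, Sep 10: Fri, Oct 10: Sun, Nov 10: Wed, Dec 10: Fri.
Thursday occurs in June — 1 month.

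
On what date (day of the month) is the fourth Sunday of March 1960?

27

March 1, 1960 is a Tuesday, so the first Sunday is the 6th.
The fourth Sunday is 6 + 21 = 27.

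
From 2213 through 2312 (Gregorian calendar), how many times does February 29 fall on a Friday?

3

Leap years in 2213–2312: 24 of them.
Feb 29 weekday advances by 5 (mod 7) from one leap year to the next four years later (or differs when a century non-leap intervenes).
Leap-day weekdays: 2216:Thu 2220:Tue 2224:Sun 2228:Fri✓ 2232:Wed 2236:Mon 2240:Sat 2244:Thu 2248:Tue 2252:Sun 2256:Fri✓ 2260:Wed 2264:Mon 2268:Sat 2272:Thu 2276:Tue 2280:Sun 2284:Fri✓ 2288:Wed 2292:Mon 2296:Sat 2304:Mon 2308:Sat 2312:Thu
Friday: 2228, 2256, 2284 → 3.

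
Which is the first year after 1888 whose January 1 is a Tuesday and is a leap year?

1924

Jan 1 advances by 2 weekdays after a leap year and by 1 after a common year.
1888: Jan 1 is Sunday (leap).
1889: Tuesday
1890: Wednesday
1891: Thursday
1892: Friday (leap)
1893: Sunday
1894: Monday
1895: Tuesday
1896: Wednesday (leap)
1897: Friday
1898: Saturday
1899: Sunday
1900: Monday
1901: Tuesday
1902: Wednesday
1903: Thursday
1904: Friday (leap)
1905: Sunday
1906: Monday
1907: Tuesday
1908: Wednesday (leap)
1909: Friday
1910: Saturday
1911: Sunday
1912: Monday (leap)
1913: Wednesday
1914: Thursday
1915: Friday
1916: Saturday (leap)
1917: Monday
1918: Tuesday
1919: Wednesday
1920: Thursday (leap)
1921: Saturday
1922: Sunday
1923: Monday
1924: Tuesday (leap)
1924 begins on a Tuesday and is a leap year.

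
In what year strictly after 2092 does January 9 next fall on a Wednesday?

2097

From one year to the next, a fixed date's weekday advances by 1, or by 2 when a Feb 29 lies between the two dates.
2092: January 9 is Wednesday.
2093: Friday (+2)
2094: Saturday (+1)
2095: Sunday (+1)
2096: Monday (+1)
2097: Wednesday (+2)
January 9 falls on a Wednesday in 2097.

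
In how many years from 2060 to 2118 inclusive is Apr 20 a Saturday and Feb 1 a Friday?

6

Check each year's weekday for Apr 20 and Feb 1:
  2060: Tue/Sun  2061: Wed/Tue  2062: Thu/Wed  2063: Fri/Thu  2064: Sun/Fri  2065: Mon/Sun  2066: Tue/Mon  2067: Wed/Tue  2068: Fri/Wed  2069: Sat/Fri ✓  2070: Sun/Sat  2071: Mon/Sun  2072: Wed/Mon  2073: Thu/Wed  …(31 more)…  2105: Mon/Sun  2106: Tue/Mon  2107: Wed/Tue  2108: Fri/Wed  2109: Sat/Fri ✓  2110: Sun/Sat  2111: Mon/Sun  2112: Wed/Mon  2113: Thu/Wed  2114: Fri/Thu  2115: Sat/Fri ✓  2116: Mon/Sat  2117: Tue/Mon  2118: Wed/Tue
Both conditions hold in: 2069, 2075, 2086, 2097, 2109, 2115 — 6.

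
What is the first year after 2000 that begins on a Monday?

Jan 1 advances by 2 weekdays after a leap year and by 1 after a common year.
2000: Jan 1 is Saturday (leap).
2001: Monday
2001 begins on a Monday

2001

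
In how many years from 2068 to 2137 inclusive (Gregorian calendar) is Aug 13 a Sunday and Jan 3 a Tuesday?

7

Check each year's weekday for Aug 13 and Jan 3:
  2068: Mon/Tue  2069: Tue/Thu  2070: Wed/Fri  2071: Thu/Sat  2072: Sat/Sun  2073: Sun/Tue ✓  2074: Mon/Wed  2075: Tue/Thu  2076: Thu/Fri  2077: Fri/Sun  2078: Sat/Mon  2079: Sun/Tue ✓  2080: Tue/Wed  2081: Wed/Fri  …(42 more)…  2124: Sun/Mon  2125: Mon/Wed  2126: Tue/Thu  2127: Wed/Fri  2128: Fri/Sat  2129: Sat/Mon  2130: Sun/Tue ✓  2131: Mon/Wed  2132: Wed/Thu  2133: Thu/Sat  2134: Fri/Sun  2135: Sat/Mon  2136: Mon/Tue  2137: Tue/Thu
Both conditions hold in: 2073, 2079, 2090, 2102, 2113, 2119, 2130 — 7.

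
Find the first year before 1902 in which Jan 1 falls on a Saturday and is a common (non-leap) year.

Jan 1 advances by 2 weekdays after a leap year and by 1 after a common year.
1902: Jan 1 is Wednesday.
1901: Tuesday
1900: Monday
1899: Sunday
1898: Saturday
1898 begins on a Saturday and is a common year.

1898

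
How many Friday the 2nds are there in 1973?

3

Check the 2nd of each month of 1973: Jan 2: Tue, Feb 2: Fri, Mar 2: Fri, Apr 2: Mon, May 2: Wed, Jun 2: Sat, Jul 2: Mon, Aug 2: Thu, Sep 2: Sun, Oct 2: Tue, Nov 2: Fri, Dec 2: Sun.
Friday occurs in February, March, November — 3 months.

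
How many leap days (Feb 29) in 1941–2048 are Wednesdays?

Leap years in 1941–2048: 27 of them.
Feb 29 weekday advances by 5 (mod 7) from one leap year to the next four years later (or differs when a century non-leap intervenes).
Leap-day weekdays: 1944:Tue 1948:Sun 1952:Fri 1956:Wed✓ 1960:Mon 1964:Sat 1968:Thu 1972:Tue 1976:Sun 1980:Fri 1984:Wed✓ 1988:Mon 1992:Sat 1996:Thu 2000:Tue 2004:Sun 2008:Fri 2012:Wed✓ 2016:Mon 2020:Sat 2024:Thu 2028:Tue 2032:Sun 2036:Fri 2040:Wed✓ 2044:Mon 2048:Sat
Wednesday: 1956, 1984, 2012, 2040 → 4.

4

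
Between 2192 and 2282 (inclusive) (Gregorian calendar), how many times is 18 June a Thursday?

13

Track 18 June's weekday year by year (advancing +1, or +2 across a Feb 29):
  2192: Mon  2193: Tue (+1)  2194: Wed (+1)  2195: Thu (+1) ✓  2196: Sat (+2)
  2197: Sun (+1)  2198: Mon (+1)  2199: Tue (+1)  2200: Wed (+1)  2201: Thu (+1) ✓
  2202: Fri (+1)  2203: Sat (+1)  2204: Mon (+2)  2205: Tue (+1)  … (63 more years) …
  2269: Fri (+1)  2270: Sat (+1)  2271: Sun (+1)  2272: Tue (+2)  2273: Wed (+1)
  2274: Thu (+1) ✓  2275: Fri (+1)  2276: Sun (+2)  2277: Mon (+1)  2278: Tue (+1)
  2279: Wed (+1)  2280: Fri (+2)  2281: Sat (+1)  2282: Sun (+1)
Thursday years: 2195, 2201, 2207, 2212, 2218, 2229, 2235, 2240, 2246, 2257, 2263, 2268, 2274 — 13 in total.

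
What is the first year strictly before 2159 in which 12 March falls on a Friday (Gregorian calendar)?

2156

From one year to the next, a fixed date's weekday advances by 1, or by 2 when a Feb 29 lies between the two dates.
2159: March 12 is Monday.
2158: Sunday (−1)
2157: Saturday (−1)
2156: Friday (−1)
12 March falls on a Friday in 2156.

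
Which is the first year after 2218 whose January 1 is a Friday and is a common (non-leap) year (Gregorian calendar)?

Jan 1 advances by 2 weekdays after a leap year and by 1 after a common year.
2218: Jan 1 is Thursday.
2219: Friday
2219 begins on a Friday and is a common year.

2219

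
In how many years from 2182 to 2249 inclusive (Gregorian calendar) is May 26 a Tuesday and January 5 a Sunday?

Check each year's weekday for May 26 and January 5:
  2182: Sun/Sat  2183: Mon/Sun  2184: Wed/Mon  2185: Thu/Wed  2186: Fri/Thu  2187: Sat/Fri  2188: Mon/Sat  2189: Tue/Mon  2190: Wed/Tue  2191: Thu/Wed  2192: Sat/Thu  2193: Sun/Sat  2194: Mon/Sun  2195: Tue/Mon  …(40 more)…  2236: Thu/Tue  2237: Fri/Thu  2238: Sat/Fri  2239: Sun/Sat  2240: Tue/Sun ✓  2241: Wed/Tue  2242: Thu/Wed  2243: Fri/Thu  2244: Sun/Fri  2245: Mon/Sun  2246: Tue/Mon  2247: Wed/Tue  2248: Fri/Wed  2249: Sat/Fri
Both conditions hold in: 2212, 2240 — 2.

2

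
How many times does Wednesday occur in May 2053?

May 2053 has 31 days and begins on Thursday.
The first Wednesday is May 7.
Wednesdays fall on 7, 14, 21, 28 — that's 4.

4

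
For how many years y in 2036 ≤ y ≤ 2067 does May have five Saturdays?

May has 31 days; it has five Saturdays when Saturday falls among the first (month-length − 28) days — i.e. when May 1 is one of Saturday/Friday/Thursday.
May 1 by year: 2036:Thu✓ 2037:Fri✓ 2038:Sat✓ 2039:Sun 2040:Tue 2041:Wed 2042:Thu✓ 2043:Fri✓ 2044:Sun 2045:Mon 2046:Tue 2047:Wed 2048:Fri✓ 2049:Sat✓ 2050:Sun 2051:Mon 2052:Wed 2053:Thu✓ 2054:Fri✓ 2055:Sat✓ 2056:Mon 2057:Tue 2058:Wed 2059:Thu✓ 2060:Sat✓ 2061:Sun 2062:Mon 2063:Tue 2064:Thu✓ 2065:Fri✓ 2066:Sat✓ 2067:Sun
Years with five Saturdays: 2036, 2037, 2038, 2042, 2043, 2048, 2049, 2053, 2054, 2055, 2059, 2060, 2064, 2065, 2066 → 15.

15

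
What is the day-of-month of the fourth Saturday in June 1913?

June 1, 1913 is a Sunday, so the first Saturday is the 7th.
The fourth Saturday is 7 + 21 = 28.

28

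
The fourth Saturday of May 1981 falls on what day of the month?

23

May 1, 1981 is a Friday, so the first Saturday is the 2nd.
The fourth Saturday is 2 + 21 = 23.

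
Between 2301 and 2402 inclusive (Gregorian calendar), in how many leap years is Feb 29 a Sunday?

Leap years in 2301–2402: 25 of them.
Feb 29 weekday advances by 5 (mod 7) from one leap year to the next four years later (or differs when a century non-leap intervenes).
Leap-day weekdays: 2304:Mon 2308:Sat 2312:Thu 2316:Tue 2320:Sun✓ 2324:Fri 2328:Wed 2332:Mon 2336:Sat 2340:Thu 2344:Tue 2348:Sun✓ 2352:Fri 2356:Wed 2360:Mon 2364:Sat 2368:Thu 2372:Tue 2376:Sun✓ 2380:Fri 2384:Wed 2388:Mon 2392:Sat 2396:Thu 2400:Tue
Sunday: 2320, 2348, 2376 → 3.

3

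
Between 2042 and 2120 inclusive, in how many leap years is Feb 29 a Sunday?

2

Leap years in 2042–2120: 19 of them.
Feb 29 weekday advances by 5 (mod 7) from one leap year to the next four years later (or differs when a century non-leap intervenes).
Leap-day weekdays: 2044:Mon 2048:Sat 2052:Thu 2056:Tue 2060:Sun✓ 2064:Fri 2068:Wed 2072:Mon 2076:Sat 2080:Thu 2084:Tue 2088:Sun✓ 2092:Fri 2096:Wed 2104:Fri 2108:Wed 2112:Mon 2116:Sat 2120:Thu
Sunday: 2060, 2088 → 2.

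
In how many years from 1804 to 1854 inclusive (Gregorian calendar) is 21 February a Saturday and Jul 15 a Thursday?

Check each year's weekday for 21 February and Jul 15:
  1804: Tue/Sun  1805: Thu/Mon  1806: Fri/Tue  1807: Sat/Wed  1808: Sun/Fri  1809: Tue/Sat  1810: Wed/Sun  1811: Thu/Mon  1812: Fri/Wed  1813: Sun/Thu  1814: Mon/Fri  1815: Tue/Sat  1816: Wed/Mon  1817: Fri/Tue  …(23 more)…  1841: Sun/Thu  1842: Mon/Fri  1843: Tue/Sat  1844: Wed/Mon  1845: Fri/Tue  1846: Sat/Wed  1847: Sun/Thu  1848: Mon/Sat  1849: Wed/Sun  1850: Thu/Mon  1851: Fri/Tue  1852: Sat/Thu ✓  1853: Mon/Fri  1854: Tue/Sat
Both conditions hold in: 1824, 1852 — 2.

2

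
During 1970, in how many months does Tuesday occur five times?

A month of length L has five Tuesdays iff its first Tuesday is on day ≤ L−28 (so day 1–3 in a 31-day month, 1–2 in a 30-day month, day 1 in a leap February).
Checking each month of 1970: Jan starts Thu (31d); Feb starts Sun (28d); Mar starts Sun (31d) ✓; Apr starts Wed (30d); May starts Fri (31d); Jun starts Mon (30d) ✓; Jul starts Wed (31d); Aug starts Sat (31d); Sep starts Tue (30d) ✓; Oct starts Thu (31d); Nov starts Sun (30d); Dec starts Tue (31d) ✓.
Five-Tuesday months: March, June, September, December → 4.

4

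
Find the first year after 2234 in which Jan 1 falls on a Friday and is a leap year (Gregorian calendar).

Jan 1 advances by 2 weekdays after a leap year and by 1 after a common year.
2234: Jan 1 is Wednesday.
2235: Thursday
2236: Friday (leap)
2236 begins on a Friday and is a leap year.

2236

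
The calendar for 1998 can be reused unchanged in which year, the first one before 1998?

Two years share a calendar iff Jan 1 falls on the same weekday and both are leap or both are common. 1998: Jan 1 is Thursday, common year.
1997: Jan 1 Wednesday, common
1996: Jan 1 Monday, leap
1995: Jan 1 Sunday, common
1994: Jan 1 Saturday, common
1993: Jan 1 Friday, common
1992: Jan 1 Wednesday, leap
1991: Jan 1 Tuesday, common
1990: Jan 1 Monday, common
1989: Jan 1 Sunday, common
1988: Jan 1 Friday, leap
1987: Jan 1 Thursday, common
1987 matches on both conditions.

1987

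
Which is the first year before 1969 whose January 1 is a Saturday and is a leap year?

1944

Jan 1 advances by 2 weekdays after a leap year and by 1 after a common year.
1969: Jan 1 is Wednesday.
1968: Monday (leap)
1967: Sunday
1966: Saturday
1965: Friday
1964: Wednesday (leap)
1963: Tuesday
1962: Monday
1961: Sunday
1960: Friday (leap)
1959: Thursday
1958: Wednesday
1957: Tuesday
1956: Sunday (leap)
1955: Saturday
1954: Friday
1953: Thursday
1952: Tuesday (leap)
1951: Monday
1950: Sunday
1949: Saturday
1948: Thursday (leap)
1947: Wednesday
1946: Tuesday
1945: Monday
1944: Saturday (leap)
1944 begins on a Saturday and is a leap year.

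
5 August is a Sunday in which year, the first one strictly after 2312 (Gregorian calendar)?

2317

From one year to the next, a fixed date's weekday advances by 1, or by 2 when a Feb 29 lies between the two dates.
2312: August 5 is Monday.
2313: Tuesday (+1)
2314: Wednesday (+1)
2315: Thursday (+1)
2316: Saturday (+2)
2317: Sunday (+1)
5 August falls on a Sunday in 2317.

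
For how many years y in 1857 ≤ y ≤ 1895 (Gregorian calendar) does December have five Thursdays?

December has 31 days; it has five Thursdays when Thursday falls among the first (month-length − 28) days — i.e. when December 1 is one of Thursday/Wednesday/Tuesday.
December 1 by year: 1857:Tue✓ 1858:Wed✓ 1859:Thu✓ 1860:Sat 1861:Sun 1862:Mon 1863:Tue✓ 1864:Thu✓ 1865:Fri 1866:Sat 1867:Sun 1868:Tue✓ 1869:Wed✓ 1870:Thu✓ 1871:Fri …(9 more)… 1881:Thu✓ 1882:Fri 1883:Sat 1884:Mon 1885:Tue✓ 1886:Wed✓ 1887:Thu✓ 1888:Sat 1889:Sun 1890:Mon 1891:Tue✓ 1892:Thu✓ 1893:Fri 1894:Sat 1895:Sun
Years with five Thursdays: 1857, 1858, 1859, 1863, 1864, 1868, 1869, 1870, 1874, 1875, 1880, 1881, 1885, 1886, 1887, 1891, 1892 → 17.

17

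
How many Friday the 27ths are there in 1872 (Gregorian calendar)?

2

Check the 27th of each month of 1872: Jan 27: Sat, Feb 27: Tue, Mar 27: Wed, Apr 27: Sat, May 27: Mon, Jun 27: Thu, Jul 27: Sat, Aug 27: Tue, Sep 27: Fri, Oct 27: Sun, Nov 27: Wed, Dec 27: Fri.
Friday occurs in September, December — 2 months.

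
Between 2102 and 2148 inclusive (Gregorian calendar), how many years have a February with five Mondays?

2

February has 28 days (29 in leap years); it has five Mondays when Monday falls among the first (month-length − 28) days — i.e. when February 1 is Monday in a leap year (never in a common year).
February 1 by year: 2102:Wed 2103:Thu 2104:Fri 2105:Sun 2106:Mon 2107:Tue 2108:Wed 2109:Fri 2110:Sat 2111:Sun 2112:Mon✓ 2113:Wed 2114:Thu 2115:Fri 2116:Sat …(17 more)… 2134:Mon 2135:Tue 2136:Wed 2137:Fri 2138:Sat 2139:Sun 2140:Mon✓ 2141:Wed 2142:Thu 2143:Fri 2144:Sat 2145:Mon 2146:Tue 2147:Wed 2148:Thu
Years with five Mondays: 2112, 2140 → 2.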